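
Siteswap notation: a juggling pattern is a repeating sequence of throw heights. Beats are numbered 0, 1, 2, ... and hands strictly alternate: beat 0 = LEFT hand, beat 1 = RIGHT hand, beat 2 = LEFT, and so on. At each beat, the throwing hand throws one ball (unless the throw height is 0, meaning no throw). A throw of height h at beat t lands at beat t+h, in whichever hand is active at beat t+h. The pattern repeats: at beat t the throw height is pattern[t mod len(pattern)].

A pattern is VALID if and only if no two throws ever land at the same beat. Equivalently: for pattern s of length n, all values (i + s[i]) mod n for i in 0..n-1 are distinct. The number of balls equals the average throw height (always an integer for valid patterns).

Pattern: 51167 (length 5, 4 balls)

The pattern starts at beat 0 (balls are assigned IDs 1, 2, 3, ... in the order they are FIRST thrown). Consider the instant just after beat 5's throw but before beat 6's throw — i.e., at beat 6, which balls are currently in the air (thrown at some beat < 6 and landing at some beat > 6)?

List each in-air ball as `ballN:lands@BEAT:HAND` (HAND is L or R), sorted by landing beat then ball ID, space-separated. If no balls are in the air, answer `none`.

Answer: ball2:lands@9:R ball1:lands@10:L ball3:lands@11:R

Derivation:
Beat 0 (L): throw ball1 h=5 -> lands@5:R; in-air after throw: [b1@5:R]
Beat 1 (R): throw ball2 h=1 -> lands@2:L; in-air after throw: [b2@2:L b1@5:R]
Beat 2 (L): throw ball2 h=1 -> lands@3:R; in-air after throw: [b2@3:R b1@5:R]
Beat 3 (R): throw ball2 h=6 -> lands@9:R; in-air after throw: [b1@5:R b2@9:R]
Beat 4 (L): throw ball3 h=7 -> lands@11:R; in-air after throw: [b1@5:R b2@9:R b3@11:R]
Beat 5 (R): throw ball1 h=5 -> lands@10:L; in-air after throw: [b2@9:R b1@10:L b3@11:R]
Beat 6 (L): throw ball4 h=1 -> lands@7:R; in-air after throw: [b4@7:R b2@9:R b1@10:L b3@11:R]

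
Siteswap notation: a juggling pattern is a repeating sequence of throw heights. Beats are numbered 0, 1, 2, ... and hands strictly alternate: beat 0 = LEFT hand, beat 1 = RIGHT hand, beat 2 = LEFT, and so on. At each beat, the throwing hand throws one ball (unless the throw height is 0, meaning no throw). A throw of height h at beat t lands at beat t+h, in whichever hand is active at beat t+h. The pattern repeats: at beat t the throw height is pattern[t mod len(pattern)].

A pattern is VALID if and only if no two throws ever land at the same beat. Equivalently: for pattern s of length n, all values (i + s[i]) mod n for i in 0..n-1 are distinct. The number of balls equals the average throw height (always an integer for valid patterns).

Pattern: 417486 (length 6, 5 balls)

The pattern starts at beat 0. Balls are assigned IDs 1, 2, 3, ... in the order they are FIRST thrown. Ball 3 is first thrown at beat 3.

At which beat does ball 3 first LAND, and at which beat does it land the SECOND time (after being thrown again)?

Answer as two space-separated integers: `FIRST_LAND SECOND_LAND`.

Answer: 7 8

Derivation:
Beat 0 (L): throw ball1 h=4 -> lands@4:L; in-air after throw: [b1@4:L]
Beat 1 (R): throw ball2 h=1 -> lands@2:L; in-air after throw: [b2@2:L b1@4:L]
Beat 2 (L): throw ball2 h=7 -> lands@9:R; in-air after throw: [b1@4:L b2@9:R]
Beat 3 (R): throw ball3 h=4 -> lands@7:R; in-air after throw: [b1@4:L b3@7:R b2@9:R]
Beat 4 (L): throw ball1 h=8 -> lands@12:L; in-air after throw: [b3@7:R b2@9:R b1@12:L]
Beat 5 (R): throw ball4 h=6 -> lands@11:R; in-air after throw: [b3@7:R b2@9:R b4@11:R b1@12:L]
Beat 6 (L): throw ball5 h=4 -> lands@10:L; in-air after throw: [b3@7:R b2@9:R b5@10:L b4@11:R b1@12:L]
Beat 7 (R): throw ball3 h=1 -> lands@8:L; in-air after throw: [b3@8:L b2@9:R b5@10:L b4@11:R b1@12:L]
Beat 8 (L): throw ball3 h=7 -> lands@15:R; in-air after throw: [b2@9:R b5@10:L b4@11:R b1@12:L b3@15:R]
Ball 3: thrown@3 h=4 -> first land @7; rethrown@7 h=1 -> second land @8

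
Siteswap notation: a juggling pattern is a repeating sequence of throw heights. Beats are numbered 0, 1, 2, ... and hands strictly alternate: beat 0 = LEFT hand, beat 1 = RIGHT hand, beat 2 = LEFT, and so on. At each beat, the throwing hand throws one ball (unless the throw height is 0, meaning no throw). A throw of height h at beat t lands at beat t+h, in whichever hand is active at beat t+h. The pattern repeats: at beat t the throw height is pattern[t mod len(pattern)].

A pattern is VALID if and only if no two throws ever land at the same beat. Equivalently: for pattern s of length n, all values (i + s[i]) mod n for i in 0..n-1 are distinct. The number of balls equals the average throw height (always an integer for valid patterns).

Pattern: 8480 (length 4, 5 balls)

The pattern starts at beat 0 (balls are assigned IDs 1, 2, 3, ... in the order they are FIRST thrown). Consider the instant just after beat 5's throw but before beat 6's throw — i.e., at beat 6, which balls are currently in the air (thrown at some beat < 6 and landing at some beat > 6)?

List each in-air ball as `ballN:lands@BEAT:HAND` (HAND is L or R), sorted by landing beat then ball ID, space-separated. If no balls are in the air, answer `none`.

Beat 0 (L): throw ball1 h=8 -> lands@8:L; in-air after throw: [b1@8:L]
Beat 1 (R): throw ball2 h=4 -> lands@5:R; in-air after throw: [b2@5:R b1@8:L]
Beat 2 (L): throw ball3 h=8 -> lands@10:L; in-air after throw: [b2@5:R b1@8:L b3@10:L]
Beat 4 (L): throw ball4 h=8 -> lands@12:L; in-air after throw: [b2@5:R b1@8:L b3@10:L b4@12:L]
Beat 5 (R): throw ball2 h=4 -> lands@9:R; in-air after throw: [b1@8:L b2@9:R b3@10:L b4@12:L]
Beat 6 (L): throw ball5 h=8 -> lands@14:L; in-air after throw: [b1@8:L b2@9:R b3@10:L b4@12:L b5@14:L]

Answer: ball1:lands@8:L ball2:lands@9:R ball3:lands@10:L ball4:lands@12:L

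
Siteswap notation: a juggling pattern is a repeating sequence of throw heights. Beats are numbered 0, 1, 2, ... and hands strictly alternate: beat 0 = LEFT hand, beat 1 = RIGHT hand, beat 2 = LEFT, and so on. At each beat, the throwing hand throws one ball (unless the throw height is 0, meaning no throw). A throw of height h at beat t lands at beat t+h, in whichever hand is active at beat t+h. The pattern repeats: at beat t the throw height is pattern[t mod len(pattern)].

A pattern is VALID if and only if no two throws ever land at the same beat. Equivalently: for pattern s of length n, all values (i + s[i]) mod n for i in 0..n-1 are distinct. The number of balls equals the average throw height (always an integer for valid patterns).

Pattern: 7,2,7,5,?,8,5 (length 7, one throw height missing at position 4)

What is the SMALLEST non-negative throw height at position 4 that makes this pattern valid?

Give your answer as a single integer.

Answer: 1

Derivation:
i=0: (0 + 7) mod 7 = 0
i=1: (1 + 2) mod 7 = 3
i=2: (2 + 7) mod 7 = 2
i=3: (3 + 5) mod 7 = 1
i=4: s[i]=? (unknown)
i=5: (5 + 8) mod 7 = 6
i=6: (6 + 5) mod 7 = 4
Known residues: [0, 1, 2, 3, 4, 6]; need a permutation of 0..6, so missing residue r = 5
Need (4 + s) mod 7 = 5; smallest s = (5 - 4) mod 7 = 1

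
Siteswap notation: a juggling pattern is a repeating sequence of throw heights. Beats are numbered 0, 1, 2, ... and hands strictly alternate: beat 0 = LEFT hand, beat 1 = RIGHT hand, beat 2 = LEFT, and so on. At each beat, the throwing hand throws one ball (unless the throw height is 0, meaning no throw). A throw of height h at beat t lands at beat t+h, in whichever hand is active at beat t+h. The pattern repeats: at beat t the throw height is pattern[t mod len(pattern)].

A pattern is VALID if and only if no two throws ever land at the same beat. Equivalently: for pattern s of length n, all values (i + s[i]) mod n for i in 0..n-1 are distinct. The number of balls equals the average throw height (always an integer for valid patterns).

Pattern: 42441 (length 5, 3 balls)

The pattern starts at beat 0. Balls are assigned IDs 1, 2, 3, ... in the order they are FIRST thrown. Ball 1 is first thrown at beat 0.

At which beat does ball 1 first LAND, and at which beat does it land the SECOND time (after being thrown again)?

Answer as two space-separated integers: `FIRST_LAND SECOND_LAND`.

Answer: 4 5

Derivation:
Beat 0 (L): throw ball1 h=4 -> lands@4:L; in-air after throw: [b1@4:L]
Beat 1 (R): throw ball2 h=2 -> lands@3:R; in-air after throw: [b2@3:R b1@4:L]
Beat 2 (L): throw ball3 h=4 -> lands@6:L; in-air after throw: [b2@3:R b1@4:L b3@6:L]
Beat 3 (R): throw ball2 h=4 -> lands@7:R; in-air after throw: [b1@4:L b3@6:L b2@7:R]
Beat 4 (L): throw ball1 h=1 -> lands@5:R; in-air after throw: [b1@5:R b3@6:L b2@7:R]
Beat 5 (R): throw ball1 h=4 -> lands@9:R; in-air after throw: [b3@6:L b2@7:R b1@9:R]
Ball 1: thrown@0 h=4 -> first land @4; rethrown@4 h=1 -> second land @5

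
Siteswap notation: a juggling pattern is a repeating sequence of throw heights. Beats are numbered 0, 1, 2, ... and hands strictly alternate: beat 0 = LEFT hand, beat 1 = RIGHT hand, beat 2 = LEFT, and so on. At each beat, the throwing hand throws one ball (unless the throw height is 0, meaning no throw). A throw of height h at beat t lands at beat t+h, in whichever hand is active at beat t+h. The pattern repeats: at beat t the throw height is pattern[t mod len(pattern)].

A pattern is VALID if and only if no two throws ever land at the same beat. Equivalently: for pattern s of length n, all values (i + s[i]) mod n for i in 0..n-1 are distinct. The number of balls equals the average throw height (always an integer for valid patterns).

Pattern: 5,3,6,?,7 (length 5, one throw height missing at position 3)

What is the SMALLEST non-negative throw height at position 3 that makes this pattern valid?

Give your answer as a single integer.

Answer: 4

Derivation:
i=0: (0 + 5) mod 5 = 0
i=1: (1 + 3) mod 5 = 4
i=2: (2 + 6) mod 5 = 3
i=3: s[i]=? (unknown)
i=4: (4 + 7) mod 5 = 1
Known residues: [0, 1, 3, 4]; need a permutation of 0..4, so missing residue r = 2
Need (3 + s) mod 5 = 2; smallest s = (2 - 3) mod 5 = 4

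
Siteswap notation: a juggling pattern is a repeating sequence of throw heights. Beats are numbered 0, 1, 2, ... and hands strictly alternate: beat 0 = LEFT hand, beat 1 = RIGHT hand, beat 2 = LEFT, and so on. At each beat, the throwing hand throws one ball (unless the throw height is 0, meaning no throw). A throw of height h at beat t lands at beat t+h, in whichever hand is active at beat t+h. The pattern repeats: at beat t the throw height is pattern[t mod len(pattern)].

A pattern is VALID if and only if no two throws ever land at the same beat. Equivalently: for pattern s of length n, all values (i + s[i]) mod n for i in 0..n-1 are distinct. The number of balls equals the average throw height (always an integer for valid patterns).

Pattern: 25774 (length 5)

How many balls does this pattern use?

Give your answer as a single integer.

Answer: 5

Derivation:
Pattern = [2, 5, 7, 7, 4], length n = 5
  position 0: throw height = 2, running sum = 2
  position 1: throw height = 5, running sum = 7
  position 2: throw height = 7, running sum = 14
  position 3: throw height = 7, running sum = 21
  position 4: throw height = 4, running sum = 25
Total sum = 25; balls = sum / n = 25 / 5 = 5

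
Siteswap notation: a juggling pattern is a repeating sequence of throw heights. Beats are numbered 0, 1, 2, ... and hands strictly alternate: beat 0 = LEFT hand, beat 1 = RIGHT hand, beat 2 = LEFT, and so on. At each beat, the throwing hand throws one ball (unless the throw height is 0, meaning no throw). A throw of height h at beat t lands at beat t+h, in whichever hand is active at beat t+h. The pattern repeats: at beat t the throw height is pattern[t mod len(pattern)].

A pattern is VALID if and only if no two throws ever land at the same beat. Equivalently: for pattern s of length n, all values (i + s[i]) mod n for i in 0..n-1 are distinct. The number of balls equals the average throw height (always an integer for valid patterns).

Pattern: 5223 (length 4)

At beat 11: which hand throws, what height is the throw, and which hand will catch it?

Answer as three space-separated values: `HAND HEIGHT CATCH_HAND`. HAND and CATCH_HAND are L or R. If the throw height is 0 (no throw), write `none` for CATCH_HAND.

Beat 11: 11 mod 2 = 1, so hand = R
Throw height = pattern[11 mod 4] = pattern[3] = 3
Lands at beat 11+3=14, 14 mod 2 = 0, so catch hand = L

Answer: R 3 L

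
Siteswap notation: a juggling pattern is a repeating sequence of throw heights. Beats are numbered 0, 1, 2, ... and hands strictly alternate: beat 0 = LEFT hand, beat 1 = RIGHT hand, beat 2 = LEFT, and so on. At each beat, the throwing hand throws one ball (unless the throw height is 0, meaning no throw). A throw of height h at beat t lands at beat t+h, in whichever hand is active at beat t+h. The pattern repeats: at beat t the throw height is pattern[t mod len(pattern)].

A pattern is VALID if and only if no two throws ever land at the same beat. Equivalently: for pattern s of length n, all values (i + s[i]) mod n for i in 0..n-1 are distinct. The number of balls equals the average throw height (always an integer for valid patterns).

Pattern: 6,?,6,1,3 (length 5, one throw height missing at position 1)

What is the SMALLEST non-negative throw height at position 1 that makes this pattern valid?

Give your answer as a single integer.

Answer: 4

Derivation:
i=0: (0 + 6) mod 5 = 1
i=1: s[i]=? (unknown)
i=2: (2 + 6) mod 5 = 3
i=3: (3 + 1) mod 5 = 4
i=4: (4 + 3) mod 5 = 2
Known residues: [1, 2, 3, 4]; need a permutation of 0..4, so missing residue r = 0
Need (1 + s) mod 5 = 0; smallest s = (0 - 1) mod 5 = 4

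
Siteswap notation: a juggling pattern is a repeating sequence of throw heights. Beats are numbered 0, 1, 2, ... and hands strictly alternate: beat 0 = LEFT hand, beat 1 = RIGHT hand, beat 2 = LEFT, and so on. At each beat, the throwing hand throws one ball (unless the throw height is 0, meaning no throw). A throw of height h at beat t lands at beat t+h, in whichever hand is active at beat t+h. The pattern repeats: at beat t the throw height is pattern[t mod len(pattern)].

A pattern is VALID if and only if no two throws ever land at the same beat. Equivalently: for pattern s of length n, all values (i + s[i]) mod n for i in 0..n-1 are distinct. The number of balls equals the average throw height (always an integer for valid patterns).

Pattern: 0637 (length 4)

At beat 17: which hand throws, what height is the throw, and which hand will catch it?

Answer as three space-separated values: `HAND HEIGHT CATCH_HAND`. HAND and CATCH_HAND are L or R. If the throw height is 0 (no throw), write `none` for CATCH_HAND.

Answer: R 6 R

Derivation:
Beat 17: 17 mod 2 = 1, so hand = R
Throw height = pattern[17 mod 4] = pattern[1] = 6
Lands at beat 17+6=23, 23 mod 2 = 1, so catch hand = R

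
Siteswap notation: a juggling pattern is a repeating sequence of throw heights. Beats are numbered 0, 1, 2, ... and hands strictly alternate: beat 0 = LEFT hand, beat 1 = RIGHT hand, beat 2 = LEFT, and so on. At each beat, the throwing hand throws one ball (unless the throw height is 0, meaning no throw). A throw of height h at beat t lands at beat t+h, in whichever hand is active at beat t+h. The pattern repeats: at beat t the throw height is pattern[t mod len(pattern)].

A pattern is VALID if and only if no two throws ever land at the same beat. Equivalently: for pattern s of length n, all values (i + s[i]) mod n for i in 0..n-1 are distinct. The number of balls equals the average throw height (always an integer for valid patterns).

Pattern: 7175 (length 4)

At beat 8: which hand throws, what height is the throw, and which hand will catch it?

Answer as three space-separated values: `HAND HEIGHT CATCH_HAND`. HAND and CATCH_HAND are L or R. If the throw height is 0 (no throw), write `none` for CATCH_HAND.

Beat 8: 8 mod 2 = 0, so hand = L
Throw height = pattern[8 mod 4] = pattern[0] = 7
Lands at beat 8+7=15, 15 mod 2 = 1, so catch hand = R

Answer: L 7 R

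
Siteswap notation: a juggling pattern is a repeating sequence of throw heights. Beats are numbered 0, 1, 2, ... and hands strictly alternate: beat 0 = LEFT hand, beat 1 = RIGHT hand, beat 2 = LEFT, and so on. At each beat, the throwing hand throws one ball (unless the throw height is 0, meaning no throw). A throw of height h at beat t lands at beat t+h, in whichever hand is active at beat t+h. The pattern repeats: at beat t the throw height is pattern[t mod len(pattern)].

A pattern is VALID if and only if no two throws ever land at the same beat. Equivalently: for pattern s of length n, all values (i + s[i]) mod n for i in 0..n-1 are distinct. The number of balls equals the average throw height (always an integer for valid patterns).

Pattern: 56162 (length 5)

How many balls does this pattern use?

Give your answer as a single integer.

Answer: 4

Derivation:
Pattern = [5, 6, 1, 6, 2], length n = 5
  position 0: throw height = 5, running sum = 5
  position 1: throw height = 6, running sum = 11
  position 2: throw height = 1, running sum = 12
  position 3: throw height = 6, running sum = 18
  position 4: throw height = 2, running sum = 20
Total sum = 20; balls = sum / n = 20 / 5 = 4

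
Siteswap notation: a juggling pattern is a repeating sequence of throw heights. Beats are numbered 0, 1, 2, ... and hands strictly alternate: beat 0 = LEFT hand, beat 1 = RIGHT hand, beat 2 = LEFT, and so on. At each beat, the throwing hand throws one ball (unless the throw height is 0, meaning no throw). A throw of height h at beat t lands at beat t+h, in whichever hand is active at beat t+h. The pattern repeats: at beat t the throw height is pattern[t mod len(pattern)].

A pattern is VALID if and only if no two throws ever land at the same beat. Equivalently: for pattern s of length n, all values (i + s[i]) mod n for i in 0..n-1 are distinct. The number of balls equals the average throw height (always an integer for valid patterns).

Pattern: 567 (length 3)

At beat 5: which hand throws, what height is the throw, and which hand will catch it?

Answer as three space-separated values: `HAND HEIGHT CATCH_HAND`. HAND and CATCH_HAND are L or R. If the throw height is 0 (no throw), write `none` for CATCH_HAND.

Answer: R 7 L

Derivation:
Beat 5: 5 mod 2 = 1, so hand = R
Throw height = pattern[5 mod 3] = pattern[2] = 7
Lands at beat 5+7=12, 12 mod 2 = 0, so catch hand = L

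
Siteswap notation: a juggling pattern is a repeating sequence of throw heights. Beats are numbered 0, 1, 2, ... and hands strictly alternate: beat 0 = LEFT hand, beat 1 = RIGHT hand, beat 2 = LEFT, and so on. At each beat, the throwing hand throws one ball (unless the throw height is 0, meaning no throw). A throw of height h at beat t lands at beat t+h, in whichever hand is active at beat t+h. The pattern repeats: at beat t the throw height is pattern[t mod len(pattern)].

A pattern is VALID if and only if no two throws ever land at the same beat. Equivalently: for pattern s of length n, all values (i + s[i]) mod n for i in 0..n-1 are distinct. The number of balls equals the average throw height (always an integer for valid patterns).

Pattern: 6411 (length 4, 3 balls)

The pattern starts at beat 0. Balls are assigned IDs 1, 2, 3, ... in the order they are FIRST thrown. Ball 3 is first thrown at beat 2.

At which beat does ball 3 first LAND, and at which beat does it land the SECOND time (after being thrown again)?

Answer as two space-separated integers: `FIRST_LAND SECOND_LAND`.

Answer: 3 4

Derivation:
Beat 0 (L): throw ball1 h=6 -> lands@6:L; in-air after throw: [b1@6:L]
Beat 1 (R): throw ball2 h=4 -> lands@5:R; in-air after throw: [b2@5:R b1@6:L]
Beat 2 (L): throw ball3 h=1 -> lands@3:R; in-air after throw: [b3@3:R b2@5:R b1@6:L]
Beat 3 (R): throw ball3 h=1 -> lands@4:L; in-air after throw: [b3@4:L b2@5:R b1@6:L]
Beat 4 (L): throw ball3 h=6 -> lands@10:L; in-air after throw: [b2@5:R b1@6:L b3@10:L]
Ball 3: thrown@2 h=1 -> first land @3; rethrown@3 h=1 -> second land @4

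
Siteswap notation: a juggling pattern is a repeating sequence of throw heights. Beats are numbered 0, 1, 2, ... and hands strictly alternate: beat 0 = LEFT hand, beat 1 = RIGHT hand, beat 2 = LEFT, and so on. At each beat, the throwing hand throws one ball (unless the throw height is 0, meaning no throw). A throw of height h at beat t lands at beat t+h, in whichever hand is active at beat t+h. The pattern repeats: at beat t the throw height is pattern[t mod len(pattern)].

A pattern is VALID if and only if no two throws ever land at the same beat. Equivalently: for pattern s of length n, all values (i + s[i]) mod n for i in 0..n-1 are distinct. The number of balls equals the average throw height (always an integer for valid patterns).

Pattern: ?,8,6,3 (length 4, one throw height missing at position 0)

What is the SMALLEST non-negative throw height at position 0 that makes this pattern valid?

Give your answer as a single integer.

Answer: 3

Derivation:
i=0: s[i]=? (unknown)
i=1: (1 + 8) mod 4 = 1
i=2: (2 + 6) mod 4 = 0
i=3: (3 + 3) mod 4 = 2
Known residues: [0, 1, 2]; need a permutation of 0..3, so missing residue r = 3
Need (0 + s) mod 4 = 3; smallest s = (3 - 0) mod 4 = 3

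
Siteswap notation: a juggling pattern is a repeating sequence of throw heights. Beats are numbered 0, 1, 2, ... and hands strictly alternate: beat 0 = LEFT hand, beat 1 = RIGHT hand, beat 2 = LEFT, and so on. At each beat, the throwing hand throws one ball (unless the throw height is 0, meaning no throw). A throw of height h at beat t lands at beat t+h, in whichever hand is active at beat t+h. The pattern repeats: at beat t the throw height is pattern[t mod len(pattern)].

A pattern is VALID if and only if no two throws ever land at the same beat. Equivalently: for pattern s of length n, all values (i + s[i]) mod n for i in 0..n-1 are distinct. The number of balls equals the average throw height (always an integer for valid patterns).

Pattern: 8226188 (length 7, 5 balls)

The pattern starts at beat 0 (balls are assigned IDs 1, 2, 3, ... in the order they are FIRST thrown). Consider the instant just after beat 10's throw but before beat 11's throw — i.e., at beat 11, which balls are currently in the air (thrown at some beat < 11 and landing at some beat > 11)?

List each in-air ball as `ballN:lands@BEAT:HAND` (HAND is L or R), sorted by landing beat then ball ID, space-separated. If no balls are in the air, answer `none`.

Beat 0 (L): throw ball1 h=8 -> lands@8:L; in-air after throw: [b1@8:L]
Beat 1 (R): throw ball2 h=2 -> lands@3:R; in-air after throw: [b2@3:R b1@8:L]
Beat 2 (L): throw ball3 h=2 -> lands@4:L; in-air after throw: [b2@3:R b3@4:L b1@8:L]
Beat 3 (R): throw ball2 h=6 -> lands@9:R; in-air after throw: [b3@4:L b1@8:L b2@9:R]
Beat 4 (L): throw ball3 h=1 -> lands@5:R; in-air after throw: [b3@5:R b1@8:L b2@9:R]
Beat 5 (R): throw ball3 h=8 -> lands@13:R; in-air after throw: [b1@8:L b2@9:R b3@13:R]
Beat 6 (L): throw ball4 h=8 -> lands@14:L; in-air after throw: [b1@8:L b2@9:R b3@13:R b4@14:L]
Beat 7 (R): throw ball5 h=8 -> lands@15:R; in-air after throw: [b1@8:L b2@9:R b3@13:R b4@14:L b5@15:R]
Beat 8 (L): throw ball1 h=2 -> lands@10:L; in-air after throw: [b2@9:R b1@10:L b3@13:R b4@14:L b5@15:R]
Beat 9 (R): throw ball2 h=2 -> lands@11:R; in-air after throw: [b1@10:L b2@11:R b3@13:R b4@14:L b5@15:R]
Beat 10 (L): throw ball1 h=6 -> lands@16:L; in-air after throw: [b2@11:R b3@13:R b4@14:L b5@15:R b1@16:L]
Beat 11 (R): throw ball2 h=1 -> lands@12:L; in-air after throw: [b2@12:L b3@13:R b4@14:L b5@15:R b1@16:L]

Answer: ball3:lands@13:R ball4:lands@14:L ball5:lands@15:R ball1:lands@16:L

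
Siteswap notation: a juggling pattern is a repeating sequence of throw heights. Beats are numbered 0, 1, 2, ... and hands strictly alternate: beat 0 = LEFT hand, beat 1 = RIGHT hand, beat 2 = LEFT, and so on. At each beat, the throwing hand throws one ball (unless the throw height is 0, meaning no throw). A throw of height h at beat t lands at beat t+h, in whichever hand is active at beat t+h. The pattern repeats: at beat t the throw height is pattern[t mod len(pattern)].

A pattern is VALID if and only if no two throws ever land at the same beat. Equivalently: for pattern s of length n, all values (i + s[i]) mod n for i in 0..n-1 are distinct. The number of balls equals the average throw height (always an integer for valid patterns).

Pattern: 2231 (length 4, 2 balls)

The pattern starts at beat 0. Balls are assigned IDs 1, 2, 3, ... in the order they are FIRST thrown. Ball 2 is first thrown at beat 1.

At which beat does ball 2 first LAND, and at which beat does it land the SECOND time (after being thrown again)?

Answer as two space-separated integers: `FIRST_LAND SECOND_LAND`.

Beat 0 (L): throw ball1 h=2 -> lands@2:L; in-air after throw: [b1@2:L]
Beat 1 (R): throw ball2 h=2 -> lands@3:R; in-air after throw: [b1@2:L b2@3:R]
Beat 2 (L): throw ball1 h=3 -> lands@5:R; in-air after throw: [b2@3:R b1@5:R]
Beat 3 (R): throw ball2 h=1 -> lands@4:L; in-air after throw: [b2@4:L b1@5:R]
Beat 4 (L): throw ball2 h=2 -> lands@6:L; in-air after throw: [b1@5:R b2@6:L]
Ball 2: thrown@1 h=2 -> first land @3; rethrown@3 h=1 -> second land @4

Answer: 3 4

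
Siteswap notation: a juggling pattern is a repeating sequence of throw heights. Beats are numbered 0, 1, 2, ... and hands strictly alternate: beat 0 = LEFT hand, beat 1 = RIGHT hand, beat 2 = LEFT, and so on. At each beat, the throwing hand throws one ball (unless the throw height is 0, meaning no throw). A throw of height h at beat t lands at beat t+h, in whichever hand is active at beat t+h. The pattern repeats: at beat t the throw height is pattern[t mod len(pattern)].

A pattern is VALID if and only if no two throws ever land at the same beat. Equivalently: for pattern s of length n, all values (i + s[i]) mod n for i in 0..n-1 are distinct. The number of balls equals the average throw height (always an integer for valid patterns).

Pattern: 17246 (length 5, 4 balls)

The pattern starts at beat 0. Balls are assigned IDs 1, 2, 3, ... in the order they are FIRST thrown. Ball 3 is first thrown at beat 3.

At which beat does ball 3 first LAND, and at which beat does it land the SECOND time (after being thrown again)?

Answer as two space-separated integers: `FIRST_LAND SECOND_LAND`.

Beat 0 (L): throw ball1 h=1 -> lands@1:R; in-air after throw: [b1@1:R]
Beat 1 (R): throw ball1 h=7 -> lands@8:L; in-air after throw: [b1@8:L]
Beat 2 (L): throw ball2 h=2 -> lands@4:L; in-air after throw: [b2@4:L b1@8:L]
Beat 3 (R): throw ball3 h=4 -> lands@7:R; in-air after throw: [b2@4:L b3@7:R b1@8:L]
Beat 4 (L): throw ball2 h=6 -> lands@10:L; in-air after throw: [b3@7:R b1@8:L b2@10:L]
Beat 5 (R): throw ball4 h=1 -> lands@6:L; in-air after throw: [b4@6:L b3@7:R b1@8:L b2@10:L]
Beat 6 (L): throw ball4 h=7 -> lands@13:R; in-air after throw: [b3@7:R b1@8:L b2@10:L b4@13:R]
Beat 7 (R): throw ball3 h=2 -> lands@9:R; in-air after throw: [b1@8:L b3@9:R b2@10:L b4@13:R]
Beat 8 (L): throw ball1 h=4 -> lands@12:L; in-air after throw: [b3@9:R b2@10:L b1@12:L b4@13:R]
Beat 9 (R): throw ball3 h=6 -> lands@15:R; in-air after throw: [b2@10:L b1@12:L b4@13:R b3@15:R]
Ball 3: thrown@3 h=4 -> first land @7; rethrown@7 h=2 -> second land @9

Answer: 7 9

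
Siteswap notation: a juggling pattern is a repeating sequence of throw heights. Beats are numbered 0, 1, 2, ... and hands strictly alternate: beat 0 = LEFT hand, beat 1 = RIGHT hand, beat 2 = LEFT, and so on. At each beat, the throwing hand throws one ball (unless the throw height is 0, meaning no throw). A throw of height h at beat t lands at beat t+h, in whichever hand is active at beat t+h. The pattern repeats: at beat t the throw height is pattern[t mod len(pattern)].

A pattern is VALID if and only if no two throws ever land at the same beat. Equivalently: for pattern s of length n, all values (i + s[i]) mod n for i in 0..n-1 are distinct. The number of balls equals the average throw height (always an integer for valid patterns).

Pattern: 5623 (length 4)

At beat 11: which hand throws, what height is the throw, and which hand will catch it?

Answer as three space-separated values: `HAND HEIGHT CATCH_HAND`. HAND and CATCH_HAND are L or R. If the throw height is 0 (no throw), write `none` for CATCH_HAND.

Answer: R 3 L

Derivation:
Beat 11: 11 mod 2 = 1, so hand = R
Throw height = pattern[11 mod 4] = pattern[3] = 3
Lands at beat 11+3=14, 14 mod 2 = 0, so catch hand = L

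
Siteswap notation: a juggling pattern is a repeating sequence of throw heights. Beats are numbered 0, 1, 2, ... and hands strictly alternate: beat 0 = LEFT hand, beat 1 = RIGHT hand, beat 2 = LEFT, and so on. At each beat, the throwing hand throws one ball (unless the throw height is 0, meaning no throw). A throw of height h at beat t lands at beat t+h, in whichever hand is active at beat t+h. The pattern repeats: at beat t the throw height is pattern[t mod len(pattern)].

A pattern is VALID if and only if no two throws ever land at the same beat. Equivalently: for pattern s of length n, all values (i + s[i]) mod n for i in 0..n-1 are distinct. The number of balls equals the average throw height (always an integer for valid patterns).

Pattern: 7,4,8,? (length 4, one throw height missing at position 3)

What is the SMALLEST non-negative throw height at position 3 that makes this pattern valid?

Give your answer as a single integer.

i=0: (0 + 7) mod 4 = 3
i=1: (1 + 4) mod 4 = 1
i=2: (2 + 8) mod 4 = 2
i=3: s[i]=? (unknown)
Known residues: [1, 2, 3]; need a permutation of 0..3, so missing residue r = 0
Need (3 + s) mod 4 = 0; smallest s = (0 - 3) mod 4 = 1

Answer: 1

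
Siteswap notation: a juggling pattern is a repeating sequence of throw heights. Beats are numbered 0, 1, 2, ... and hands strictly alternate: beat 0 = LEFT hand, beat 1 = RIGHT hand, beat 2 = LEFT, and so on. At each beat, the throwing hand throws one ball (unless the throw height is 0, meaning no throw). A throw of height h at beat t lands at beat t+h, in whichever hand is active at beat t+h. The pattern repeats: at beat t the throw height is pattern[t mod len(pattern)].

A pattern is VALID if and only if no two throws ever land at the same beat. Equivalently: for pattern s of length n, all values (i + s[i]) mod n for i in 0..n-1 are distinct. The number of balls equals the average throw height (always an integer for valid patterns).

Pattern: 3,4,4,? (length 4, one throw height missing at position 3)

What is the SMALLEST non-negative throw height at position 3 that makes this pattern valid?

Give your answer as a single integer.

Answer: 1

Derivation:
i=0: (0 + 3) mod 4 = 3
i=1: (1 + 4) mod 4 = 1
i=2: (2 + 4) mod 4 = 2
i=3: s[i]=? (unknown)
Known residues: [1, 2, 3]; need a permutation of 0..3, so missing residue r = 0
Need (3 + s) mod 4 = 0; smallest s = (0 - 3) mod 4 = 1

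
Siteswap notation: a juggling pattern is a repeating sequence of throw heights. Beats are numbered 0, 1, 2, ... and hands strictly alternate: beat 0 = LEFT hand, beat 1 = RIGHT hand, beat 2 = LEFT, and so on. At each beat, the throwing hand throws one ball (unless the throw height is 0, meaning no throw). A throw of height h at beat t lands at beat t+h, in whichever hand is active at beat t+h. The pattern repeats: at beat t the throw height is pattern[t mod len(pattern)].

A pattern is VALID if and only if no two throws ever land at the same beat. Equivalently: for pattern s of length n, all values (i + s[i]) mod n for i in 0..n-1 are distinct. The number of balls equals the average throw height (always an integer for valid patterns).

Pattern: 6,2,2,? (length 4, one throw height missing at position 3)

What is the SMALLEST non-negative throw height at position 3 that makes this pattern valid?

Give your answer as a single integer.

Answer: 2

Derivation:
i=0: (0 + 6) mod 4 = 2
i=1: (1 + 2) mod 4 = 3
i=2: (2 + 2) mod 4 = 0
i=3: s[i]=? (unknown)
Known residues: [0, 2, 3]; need a permutation of 0..3, so missing residue r = 1
Need (3 + s) mod 4 = 1; smallest s = (1 - 3) mod 4 = 2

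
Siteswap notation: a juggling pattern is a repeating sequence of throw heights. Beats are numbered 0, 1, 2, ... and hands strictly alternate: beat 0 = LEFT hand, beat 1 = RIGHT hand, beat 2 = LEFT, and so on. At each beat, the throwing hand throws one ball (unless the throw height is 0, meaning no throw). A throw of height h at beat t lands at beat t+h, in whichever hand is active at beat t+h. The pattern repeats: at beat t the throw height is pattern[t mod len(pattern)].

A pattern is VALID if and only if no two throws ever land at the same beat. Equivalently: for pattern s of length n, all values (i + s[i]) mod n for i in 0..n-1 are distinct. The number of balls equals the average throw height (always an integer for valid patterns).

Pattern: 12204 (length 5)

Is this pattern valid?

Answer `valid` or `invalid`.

i=0: (i + s[i]) mod n = (0 + 1) mod 5 = 1
i=1: (i + s[i]) mod n = (1 + 2) mod 5 = 3
i=2: (i + s[i]) mod n = (2 + 2) mod 5 = 4
i=3: (i + s[i]) mod n = (3 + 0) mod 5 = 3
i=4: (i + s[i]) mod n = (4 + 4) mod 5 = 3
Residues: [1, 3, 4, 3, 3], distinct: False

Answer: invalid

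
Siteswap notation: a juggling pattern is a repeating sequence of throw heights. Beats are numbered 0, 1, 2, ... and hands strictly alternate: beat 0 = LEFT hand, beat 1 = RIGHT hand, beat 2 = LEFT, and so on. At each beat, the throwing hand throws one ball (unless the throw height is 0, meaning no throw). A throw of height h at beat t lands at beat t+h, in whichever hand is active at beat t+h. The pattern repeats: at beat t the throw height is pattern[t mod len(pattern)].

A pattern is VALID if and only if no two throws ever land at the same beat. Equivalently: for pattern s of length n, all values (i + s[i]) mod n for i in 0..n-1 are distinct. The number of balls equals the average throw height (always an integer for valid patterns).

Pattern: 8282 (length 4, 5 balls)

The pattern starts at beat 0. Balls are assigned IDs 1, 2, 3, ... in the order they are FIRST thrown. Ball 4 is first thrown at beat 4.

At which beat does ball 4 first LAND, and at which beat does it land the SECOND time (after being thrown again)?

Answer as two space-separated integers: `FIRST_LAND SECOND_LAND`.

Answer: 12 20

Derivation:
Beat 0 (L): throw ball1 h=8 -> lands@8:L; in-air after throw: [b1@8:L]
Beat 1 (R): throw ball2 h=2 -> lands@3:R; in-air after throw: [b2@3:R b1@8:L]
Beat 2 (L): throw ball3 h=8 -> lands@10:L; in-air after throw: [b2@3:R b1@8:L b3@10:L]
Beat 3 (R): throw ball2 h=2 -> lands@5:R; in-air after throw: [b2@5:R b1@8:L b3@10:L]
Beat 4 (L): throw ball4 h=8 -> lands@12:L; in-air after throw: [b2@5:R b1@8:L b3@10:L b4@12:L]
Beat 5 (R): throw ball2 h=2 -> lands@7:R; in-air after throw: [b2@7:R b1@8:L b3@10:L b4@12:L]
Beat 6 (L): throw ball5 h=8 -> lands@14:L; in-air after throw: [b2@7:R b1@8:L b3@10:L b4@12:L b5@14:L]
Beat 7 (R): throw ball2 h=2 -> lands@9:R; in-air after throw: [b1@8:L b2@9:R b3@10:L b4@12:L b5@14:L]
Beat 8 (L): throw ball1 h=8 -> lands@16:L; in-air after throw: [b2@9:R b3@10:L b4@12:L b5@14:L b1@16:L]
Beat 9 (R): throw ball2 h=2 -> lands@11:R; in-air after throw: [b3@10:L b2@11:R b4@12:L b5@14:L b1@16:L]
Beat 10 (L): throw ball3 h=8 -> lands@18:L; in-air after throw: [b2@11:R b4@12:L b5@14:L b1@16:L b3@18:L]
Beat 11 (R): throw ball2 h=2 -> lands@13:R; in-air after throw: [b4@12:L b2@13:R b5@14:L b1@16:L b3@18:L]
Beat 12 (L): throw ball4 h=8 -> lands@20:L; in-air after throw: [b2@13:R b5@14:L b1@16:L b3@18:L b4@20:L]
Beat 13 (R): throw ball2 h=2 -> lands@15:R; in-air after throw: [b5@14:L b2@15:R b1@16:L b3@18:L b4@20:L]
Beat 14 (L): throw ball5 h=8 -> lands@22:L; in-air after throw: [b2@15:R b1@16:L b3@18:L b4@20:L b5@22:L]
Beat 15 (R): throw ball2 h=2 -> lands@17:R; in-air after throw: [b1@16:L b2@17:R b3@18:L b4@20:L b5@22:L]
Beat 16 (L): throw ball1 h=8 -> lands@24:L; in-air after throw: [b2@17:R b3@18:L b4@20:L b5@22:L b1@24:L]
Ball 4: thrown@4 h=8 -> first land @12; rethrown@12 h=8 -> second land @20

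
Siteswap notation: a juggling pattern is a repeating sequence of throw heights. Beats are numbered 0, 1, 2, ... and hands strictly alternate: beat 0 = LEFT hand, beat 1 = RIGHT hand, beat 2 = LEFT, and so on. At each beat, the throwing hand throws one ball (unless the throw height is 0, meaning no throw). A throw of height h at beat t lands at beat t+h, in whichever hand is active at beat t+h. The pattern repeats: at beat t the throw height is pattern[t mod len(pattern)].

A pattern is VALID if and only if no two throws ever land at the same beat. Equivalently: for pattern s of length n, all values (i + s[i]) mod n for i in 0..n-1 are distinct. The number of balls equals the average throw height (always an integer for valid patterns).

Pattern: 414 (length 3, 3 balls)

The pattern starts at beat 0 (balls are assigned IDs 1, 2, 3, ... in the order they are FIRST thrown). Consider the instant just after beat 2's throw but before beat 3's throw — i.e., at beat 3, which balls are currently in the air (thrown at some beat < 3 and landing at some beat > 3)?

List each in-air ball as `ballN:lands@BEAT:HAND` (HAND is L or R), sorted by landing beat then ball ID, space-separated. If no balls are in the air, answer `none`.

Answer: ball1:lands@4:L ball2:lands@6:L

Derivation:
Beat 0 (L): throw ball1 h=4 -> lands@4:L; in-air after throw: [b1@4:L]
Beat 1 (R): throw ball2 h=1 -> lands@2:L; in-air after throw: [b2@2:L b1@4:L]
Beat 2 (L): throw ball2 h=4 -> lands@6:L; in-air after throw: [b1@4:L b2@6:L]
Beat 3 (R): throw ball3 h=4 -> lands@7:R; in-air after throw: [b1@4:L b2@6:L b3@7:R]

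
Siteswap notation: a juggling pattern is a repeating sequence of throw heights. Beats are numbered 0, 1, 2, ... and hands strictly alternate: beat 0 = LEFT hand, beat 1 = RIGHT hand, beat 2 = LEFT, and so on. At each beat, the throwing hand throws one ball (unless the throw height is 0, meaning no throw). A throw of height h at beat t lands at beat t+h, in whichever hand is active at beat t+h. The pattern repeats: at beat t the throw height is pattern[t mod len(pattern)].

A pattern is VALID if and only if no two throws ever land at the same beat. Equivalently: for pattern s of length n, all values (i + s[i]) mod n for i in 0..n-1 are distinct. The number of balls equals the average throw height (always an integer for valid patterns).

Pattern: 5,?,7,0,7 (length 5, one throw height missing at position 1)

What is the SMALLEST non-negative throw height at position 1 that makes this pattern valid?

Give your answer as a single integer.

i=0: (0 + 5) mod 5 = 0
i=1: s[i]=? (unknown)
i=2: (2 + 7) mod 5 = 4
i=3: (3 + 0) mod 5 = 3
i=4: (4 + 7) mod 5 = 1
Known residues: [0, 1, 3, 4]; need a permutation of 0..4, so missing residue r = 2
Need (1 + s) mod 5 = 2; smallest s = (2 - 1) mod 5 = 1

Answer: 1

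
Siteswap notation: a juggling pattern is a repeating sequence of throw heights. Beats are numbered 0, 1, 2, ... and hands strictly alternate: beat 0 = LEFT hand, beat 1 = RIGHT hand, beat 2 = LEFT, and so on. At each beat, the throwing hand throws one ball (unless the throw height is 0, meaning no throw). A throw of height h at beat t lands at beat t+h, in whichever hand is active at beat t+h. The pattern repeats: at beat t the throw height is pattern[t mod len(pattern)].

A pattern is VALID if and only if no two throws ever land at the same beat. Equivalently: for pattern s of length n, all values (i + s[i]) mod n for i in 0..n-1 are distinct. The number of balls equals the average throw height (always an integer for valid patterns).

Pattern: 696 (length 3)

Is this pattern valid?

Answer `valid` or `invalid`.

Answer: valid

Derivation:
i=0: (i + s[i]) mod n = (0 + 6) mod 3 = 0
i=1: (i + s[i]) mod n = (1 + 9) mod 3 = 1
i=2: (i + s[i]) mod n = (2 + 6) mod 3 = 2
Residues: [0, 1, 2], distinct: True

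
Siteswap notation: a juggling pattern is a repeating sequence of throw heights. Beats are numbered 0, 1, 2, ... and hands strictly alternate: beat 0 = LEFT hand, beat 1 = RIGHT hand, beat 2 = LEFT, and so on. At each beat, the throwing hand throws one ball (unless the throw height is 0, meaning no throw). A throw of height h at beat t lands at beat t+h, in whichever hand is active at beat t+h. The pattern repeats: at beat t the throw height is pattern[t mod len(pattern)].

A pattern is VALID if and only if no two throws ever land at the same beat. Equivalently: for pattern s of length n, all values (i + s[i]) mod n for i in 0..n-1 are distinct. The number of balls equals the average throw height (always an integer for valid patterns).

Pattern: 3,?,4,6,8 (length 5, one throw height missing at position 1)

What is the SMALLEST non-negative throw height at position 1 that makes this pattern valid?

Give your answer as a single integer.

i=0: (0 + 3) mod 5 = 3
i=1: s[i]=? (unknown)
i=2: (2 + 4) mod 5 = 1
i=3: (3 + 6) mod 5 = 4
i=4: (4 + 8) mod 5 = 2
Known residues: [1, 2, 3, 4]; need a permutation of 0..4, so missing residue r = 0
Need (1 + s) mod 5 = 0; smallest s = (0 - 1) mod 5 = 4

Answer: 4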